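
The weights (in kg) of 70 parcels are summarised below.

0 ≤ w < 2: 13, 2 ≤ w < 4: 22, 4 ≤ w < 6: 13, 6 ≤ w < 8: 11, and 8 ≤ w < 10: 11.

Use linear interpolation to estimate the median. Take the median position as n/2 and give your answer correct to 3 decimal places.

4.000

Cumulative frequencies: 13, 35, 48, 59, 70
n = 70; position = n/2 = 35.
This falls in the class 2 ≤ w < 4: L = 2, F = 13, f = 22, h = 2.
Median ≈ 2 + ((35 − 13) / 22) × 2 = 4.0000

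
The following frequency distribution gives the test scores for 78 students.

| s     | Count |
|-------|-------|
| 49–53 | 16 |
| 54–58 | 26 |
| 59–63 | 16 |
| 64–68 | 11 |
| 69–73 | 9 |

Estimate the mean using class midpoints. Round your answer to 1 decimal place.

59.1

Midpoints: 51, 56, 61, 66, 71
Σfm = 16×51 + 26×56 + 16×61 + 11×66 + 9×71 = 4613
n = Σf = 78
Mean = 4613 / 78 = 59.1410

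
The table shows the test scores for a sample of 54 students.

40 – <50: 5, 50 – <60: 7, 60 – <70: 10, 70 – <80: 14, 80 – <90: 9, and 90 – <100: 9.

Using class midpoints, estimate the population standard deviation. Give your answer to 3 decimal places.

15.235

Midpoints: 45, 55, 65, 75, 85, 95
n = 54, Σfm = 3930, mean = 72.7778
Σfm² = 298550
Σf(m − x̄)² = Σfm² − (Σfm)²/n = 298550 − 3930²/54 = 12533.3333
Population variance = 12533.3333 / 54 = 232.0988
Standard deviation = √232.0988 = 15.2348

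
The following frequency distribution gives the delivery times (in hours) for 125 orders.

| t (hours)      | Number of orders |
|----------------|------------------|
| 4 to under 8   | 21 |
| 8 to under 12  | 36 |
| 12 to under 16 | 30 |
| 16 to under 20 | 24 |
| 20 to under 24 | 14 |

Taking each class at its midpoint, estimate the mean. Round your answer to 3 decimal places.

Midpoints: 6, 10, 14, 18, 22
Σfm = 21×6 + 36×10 + 30×14 + 24×18 + 14×22 = 1646
n = Σf = 125
Mean = 1646 / 125 = 13.1680

13.168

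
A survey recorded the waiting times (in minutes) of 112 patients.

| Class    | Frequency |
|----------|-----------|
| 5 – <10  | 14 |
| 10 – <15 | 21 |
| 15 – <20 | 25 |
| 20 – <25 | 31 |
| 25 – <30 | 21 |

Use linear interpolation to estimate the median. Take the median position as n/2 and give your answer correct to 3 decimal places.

19.200

Cumulative frequencies: 14, 35, 60, 91, 112
n = 112; position = n/2 = 56.
This falls in the class 15 – <20: L = 15, F = 35, f = 25, h = 5.
Median ≈ 15 + ((56 − 35) / 25) × 5 = 19.2000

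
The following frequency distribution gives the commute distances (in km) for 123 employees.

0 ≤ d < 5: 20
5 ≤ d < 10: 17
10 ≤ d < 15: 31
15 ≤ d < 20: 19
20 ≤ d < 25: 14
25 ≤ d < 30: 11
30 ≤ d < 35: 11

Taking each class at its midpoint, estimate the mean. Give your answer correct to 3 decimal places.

15.224

Midpoints: 2.5, 7.5, 12.5, 17.5, 22.5, 27.5, 32.5
Σfm = 20×2.5 + 17×7.5 + 31×12.5 + 19×17.5 + 14×22.5 + 11×27.5 + 11×32.5 = 1872.5
n = Σf = 123
Mean = 1872.5 / 123 = 15.2236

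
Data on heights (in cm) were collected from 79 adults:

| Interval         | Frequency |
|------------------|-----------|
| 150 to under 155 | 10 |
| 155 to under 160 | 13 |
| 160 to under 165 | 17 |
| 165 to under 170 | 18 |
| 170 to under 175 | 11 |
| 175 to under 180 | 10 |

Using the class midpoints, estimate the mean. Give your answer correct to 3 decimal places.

164.842

Midpoints: 152.5, 157.5, 162.5, 167.5, 172.5, 177.5
Σfm = 10×152.5 + 13×157.5 + 17×162.5 + 18×167.5 + 11×172.5 + 10×177.5 = 13022.5
n = Σf = 79
Mean = 13022.5 / 79 = 164.8418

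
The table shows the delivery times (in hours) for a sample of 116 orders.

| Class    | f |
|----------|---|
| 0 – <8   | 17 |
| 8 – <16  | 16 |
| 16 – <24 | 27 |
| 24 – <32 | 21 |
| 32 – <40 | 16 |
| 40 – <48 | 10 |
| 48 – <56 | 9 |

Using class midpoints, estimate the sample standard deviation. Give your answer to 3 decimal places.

Midpoints: 4, 12, 20, 28, 36, 44, 52
n = 116, Σfm = 2872, mean = 24.7586
Σfm² = 94272
Σf(m − x̄)² = Σfm² − (Σfm)²/n = 94272 − 2872²/116 = 23165.2414
Sample variance = 23165.2414 / 115 = 201.4369
Standard deviation = √201.4369 = 14.1928

14.193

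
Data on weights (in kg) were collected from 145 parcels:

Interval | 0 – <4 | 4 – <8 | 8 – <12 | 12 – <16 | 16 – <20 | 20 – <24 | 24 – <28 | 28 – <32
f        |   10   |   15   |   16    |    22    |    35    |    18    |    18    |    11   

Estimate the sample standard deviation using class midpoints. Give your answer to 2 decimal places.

Midpoints: 2, 6, 10, 14, 18, 22, 26, 30
n = 145, Σfm = 2402, mean = 16.5655
Σfm² = 48612
Σf(m − x̄)² = Σfm² − (Σfm)²/n = 48612 − 2402²/145 = 8821.6276
Sample variance = 8821.6276 / 144 = 61.2613
Standard deviation = √61.2613 = 7.8270

7.83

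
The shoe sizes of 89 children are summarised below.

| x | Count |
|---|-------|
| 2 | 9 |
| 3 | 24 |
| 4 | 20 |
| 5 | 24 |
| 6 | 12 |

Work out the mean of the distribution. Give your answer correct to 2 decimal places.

4.07

Values: 2, 3, 4, 5, 6
Σfx = 9×2 + 24×3 + 20×4 + 24×5 + 12×6 = 362
n = Σf = 89
Mean = 362 / 89 = 4.0674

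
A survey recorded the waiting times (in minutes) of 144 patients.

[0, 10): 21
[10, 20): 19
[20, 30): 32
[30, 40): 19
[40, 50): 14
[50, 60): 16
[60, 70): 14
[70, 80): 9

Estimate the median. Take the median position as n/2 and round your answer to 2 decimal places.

Cumulative frequencies: 21, 40, 72, 91, 105, 121, 135, 144
n = 144; position = n/2 = 72.
This falls in the class [20, 30): L = 20, F = 40, f = 32, h = 10.
Median ≈ 20 + ((72 − 40) / 32) × 10 = 30.0000

30.00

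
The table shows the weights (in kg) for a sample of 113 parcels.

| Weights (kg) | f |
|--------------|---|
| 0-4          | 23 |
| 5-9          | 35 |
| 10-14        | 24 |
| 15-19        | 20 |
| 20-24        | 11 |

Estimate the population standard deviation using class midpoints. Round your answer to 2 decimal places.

6.27

Midpoints: 2, 7, 12, 17, 22
n = 113, Σfm = 1161, mean = 10.2743
Σfm² = 16367
Σf(m − x̄)² = Σfm² − (Σfm)²/n = 16367 − 1161²/113 = 4438.4956
Population variance = 4438.4956 / 113 = 39.2787
Standard deviation = √39.2787 = 6.2673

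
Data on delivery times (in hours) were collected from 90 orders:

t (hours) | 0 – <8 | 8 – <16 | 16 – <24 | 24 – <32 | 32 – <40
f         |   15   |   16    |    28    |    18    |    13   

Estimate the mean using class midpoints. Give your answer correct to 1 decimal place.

19.8

Midpoints: 4, 12, 20, 28, 36
Σfm = 15×4 + 16×12 + 28×20 + 18×28 + 13×36 = 1784
n = Σf = 90
Mean = 1784 / 90 = 19.8222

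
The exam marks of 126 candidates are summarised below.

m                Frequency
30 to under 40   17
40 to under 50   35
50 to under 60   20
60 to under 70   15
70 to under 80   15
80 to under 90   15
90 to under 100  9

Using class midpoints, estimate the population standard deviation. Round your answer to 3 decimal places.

18.500

Midpoints: 35, 45, 55, 65, 75, 85, 95
n = 126, Σfm = 7500, mean = 59.5238
Σfm² = 489550
Σf(m − x̄)² = Σfm² − (Σfm)²/n = 489550 − 7500²/126 = 43121.4286
Population variance = 43121.4286 / 126 = 342.2336
Standard deviation = √342.2336 = 18.4996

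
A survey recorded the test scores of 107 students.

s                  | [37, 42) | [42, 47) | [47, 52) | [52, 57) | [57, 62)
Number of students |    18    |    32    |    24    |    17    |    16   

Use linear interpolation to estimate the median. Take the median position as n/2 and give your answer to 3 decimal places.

Cumulative frequencies: 18, 50, 74, 91, 107
n = 107; position = n/2 = 53.5.
This falls in the class [47, 52): L = 47, F = 50, f = 24, h = 5.
Median ≈ 47 + ((53.5 − 50) / 24) × 5 = 47.7292

47.729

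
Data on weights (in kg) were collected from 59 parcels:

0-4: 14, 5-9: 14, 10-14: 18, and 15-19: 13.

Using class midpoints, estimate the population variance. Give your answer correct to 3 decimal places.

29.130

Midpoints: 2, 7, 12, 17
n = 59, Σfm = 563, mean = 9.5424
Σfm² = 7091
Σf(m − x̄)² = Σfm² − (Σfm)²/n = 7091 − 563²/59 = 1718.6441
Population variance = 1718.6441 / 59 = 29.1296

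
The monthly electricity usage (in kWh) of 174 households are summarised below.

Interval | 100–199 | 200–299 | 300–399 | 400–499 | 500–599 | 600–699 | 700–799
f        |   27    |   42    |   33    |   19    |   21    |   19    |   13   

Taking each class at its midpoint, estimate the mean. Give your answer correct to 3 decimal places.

Midpoints: 149.5, 249.5, 349.5, 449.5, 549.5, 649.5, 749.5
Σfm = 27×149.5 + 42×249.5 + 33×349.5 + 19×449.5 + 21×549.5 + 19×649.5 + 13×749.5 = 68213
n = Σf = 174
Mean = 68213 / 174 = 392.0287

392.029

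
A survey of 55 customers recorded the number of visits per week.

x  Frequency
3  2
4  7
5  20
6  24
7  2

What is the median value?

5

Cumulative frequencies: 2, 9, 29, 53, 55
n = 55, so the median is the value in position (n+1)/2 = 28.
Position 28 falls at value 5.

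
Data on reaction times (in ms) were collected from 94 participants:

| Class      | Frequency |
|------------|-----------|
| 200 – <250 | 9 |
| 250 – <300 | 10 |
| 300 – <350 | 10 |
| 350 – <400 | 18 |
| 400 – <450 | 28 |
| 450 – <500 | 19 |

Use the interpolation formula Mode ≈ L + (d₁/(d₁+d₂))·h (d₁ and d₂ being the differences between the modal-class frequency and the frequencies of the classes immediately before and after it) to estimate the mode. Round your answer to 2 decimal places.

426.32

Modal class: 400 – <450 (highest frequency 28).
d₁ = 28 − 18 = 10, d₂ = 28 − 19 = 9
Mode ≈ 400 + (10/(10+9)) × 50 = 400 + 26.3158 = 426.3158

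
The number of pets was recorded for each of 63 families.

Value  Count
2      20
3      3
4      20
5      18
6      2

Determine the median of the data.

4

Cumulative frequencies: 20, 23, 43, 61, 63
n = 63, so the median is the value in position (n+1)/2 = 32.
Position 32 falls at value 4.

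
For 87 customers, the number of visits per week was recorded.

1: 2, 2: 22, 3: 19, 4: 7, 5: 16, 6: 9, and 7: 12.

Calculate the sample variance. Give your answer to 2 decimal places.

Values: 1, 2, 3, 4, 5, 6, 7
n = 87, Σfx = 349, mean = 4.0115
Σfx² = 1685
Σf(x − x̄)² = Σfx² − (Σfx)²/n = 1685 − 349²/87 = 284.9885
Sample variance = 284.9885 / 86 = 3.3138

3.31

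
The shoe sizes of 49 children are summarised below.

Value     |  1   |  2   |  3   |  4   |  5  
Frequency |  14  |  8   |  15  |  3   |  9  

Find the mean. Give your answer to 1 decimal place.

2.7

Values: 1, 2, 3, 4, 5
Σfx = 14×1 + 8×2 + 15×3 + 3×4 + 9×5 = 132
n = Σf = 49
Mean = 132 / 49 = 2.6939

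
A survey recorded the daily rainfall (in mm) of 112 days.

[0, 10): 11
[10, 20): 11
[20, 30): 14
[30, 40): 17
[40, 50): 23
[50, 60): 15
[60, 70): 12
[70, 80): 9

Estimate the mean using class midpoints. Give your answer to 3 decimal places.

Midpoints: 5, 15, 25, 35, 45, 55, 65, 75
Σfm = 11×5 + 11×15 + 14×25 + 17×35 + 23×45 + 15×55 + 12×65 + 9×75 = 4480
n = Σf = 112
Mean = 4480 / 112 = 40.0000

40.000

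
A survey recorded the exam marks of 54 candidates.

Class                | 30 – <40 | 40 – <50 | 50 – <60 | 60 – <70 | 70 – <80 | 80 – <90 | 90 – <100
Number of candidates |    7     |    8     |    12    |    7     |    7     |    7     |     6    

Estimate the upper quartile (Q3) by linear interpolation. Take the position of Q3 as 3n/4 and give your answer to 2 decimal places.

Cumulative frequencies: 7, 15, 27, 34, 41, 48, 54
n = 54; position = 3n/4 = 40.5.
This falls in the class 70 – <80: L = 70, F = 34, f = 7, h = 10.
Upper quartile ≈ 70 + ((40.5 − 34) / 7) × 10 = 79.2857

79.29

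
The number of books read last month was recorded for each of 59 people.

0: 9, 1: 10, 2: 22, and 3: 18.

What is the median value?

2

Cumulative frequencies: 9, 19, 41, 59
n = 59, so the median is the value in position (n+1)/2 = 30.
Position 30 falls at value 2.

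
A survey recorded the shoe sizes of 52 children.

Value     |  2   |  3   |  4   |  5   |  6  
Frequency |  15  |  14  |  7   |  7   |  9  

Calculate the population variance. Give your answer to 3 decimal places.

Values: 2, 3, 4, 5, 6
n = 52, Σfx = 189, mean = 3.6346
Σfx² = 797
Σf(x − x̄)² = Σfx² − (Σfx)²/n = 797 − 189²/52 = 110.0577
Population variance = 110.0577 / 52 = 2.1165

2.116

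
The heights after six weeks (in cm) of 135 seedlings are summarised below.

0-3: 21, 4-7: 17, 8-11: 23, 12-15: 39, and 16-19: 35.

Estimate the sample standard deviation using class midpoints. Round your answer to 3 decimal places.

5.588

Midpoints: 1.5, 5.5, 9.5, 13.5, 17.5
n = 135, Σfm = 1482.5, mean = 10.9815
Σfm² = 20463.75
Σf(m − x̄)² = Σfm² − (Σfm)²/n = 20463.75 − 1482.5²/135 = 4183.7037
Sample variance = 4183.7037 / 134 = 31.2217
Standard deviation = √31.2217 = 5.5876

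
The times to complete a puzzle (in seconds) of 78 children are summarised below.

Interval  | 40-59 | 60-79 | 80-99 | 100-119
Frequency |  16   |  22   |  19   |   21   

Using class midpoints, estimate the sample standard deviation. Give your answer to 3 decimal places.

Midpoints: 49.5, 69.5, 89.5, 109.5
n = 78, Σfm = 6321, mean = 81.0385
Σfm² = 549459.5
Σf(m − x̄)² = Σfm² − (Σfm)²/n = 549459.5 − 6321²/78 = 37215.3846
Sample variance = 37215.3846 / 77 = 483.3167
Standard deviation = √483.3167 = 21.9845

21.984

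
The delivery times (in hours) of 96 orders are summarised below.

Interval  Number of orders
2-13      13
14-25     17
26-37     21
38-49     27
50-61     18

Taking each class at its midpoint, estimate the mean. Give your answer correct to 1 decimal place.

Midpoints: 7.5, 19.5, 31.5, 43.5, 55.5
Σfm = 13×7.5 + 17×19.5 + 21×31.5 + 27×43.5 + 18×55.5 = 3264
n = Σf = 96
Mean = 3264 / 96 = 34.0000

34.0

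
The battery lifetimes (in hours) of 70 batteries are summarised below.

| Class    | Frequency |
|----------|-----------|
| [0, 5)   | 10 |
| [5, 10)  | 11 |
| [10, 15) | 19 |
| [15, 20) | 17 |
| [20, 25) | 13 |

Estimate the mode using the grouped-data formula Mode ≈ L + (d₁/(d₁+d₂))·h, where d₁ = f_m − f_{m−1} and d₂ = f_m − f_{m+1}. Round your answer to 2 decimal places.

14.00

Modal class: [10, 15) (highest frequency 19).
d₁ = 19 − 11 = 8, d₂ = 19 − 17 = 2
Mode ≈ 10 + (8/(8+2)) × 5 = 10 + 4.0000 = 14.0000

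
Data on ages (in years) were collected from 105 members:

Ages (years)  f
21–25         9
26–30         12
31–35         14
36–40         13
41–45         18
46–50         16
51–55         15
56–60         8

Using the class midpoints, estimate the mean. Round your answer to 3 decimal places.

40.952

Midpoints: 23, 28, 33, 38, 43, 48, 53, 58
Σfm = 9×23 + 12×28 + 14×33 + 13×38 + 18×43 + 16×48 + 15×53 + 8×58 = 4300
n = Σf = 105
Mean = 4300 / 105 = 40.9524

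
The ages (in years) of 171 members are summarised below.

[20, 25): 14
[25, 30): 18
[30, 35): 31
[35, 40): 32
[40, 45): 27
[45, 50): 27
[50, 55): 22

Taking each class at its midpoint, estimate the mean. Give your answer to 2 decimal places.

Midpoints: 22.5, 27.5, 32.5, 37.5, 42.5, 47.5, 52.5
Σfm = 14×22.5 + 18×27.5 + 31×32.5 + 32×37.5 + 27×42.5 + 27×47.5 + 22×52.5 = 6602.5
n = Σf = 171
Mean = 6602.5 / 171 = 38.6111

38.61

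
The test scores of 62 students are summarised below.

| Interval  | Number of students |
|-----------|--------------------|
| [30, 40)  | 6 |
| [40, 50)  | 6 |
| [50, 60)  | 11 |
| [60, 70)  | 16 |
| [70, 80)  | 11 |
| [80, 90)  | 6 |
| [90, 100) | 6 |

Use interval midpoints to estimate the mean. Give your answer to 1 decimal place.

Midpoints: 35, 45, 55, 65, 75, 85, 95
Σfm = 6×35 + 6×45 + 11×55 + 16×65 + 11×75 + 6×85 + 6×95 = 4030
n = Σf = 62
Mean = 4030 / 62 = 65.0000

65.0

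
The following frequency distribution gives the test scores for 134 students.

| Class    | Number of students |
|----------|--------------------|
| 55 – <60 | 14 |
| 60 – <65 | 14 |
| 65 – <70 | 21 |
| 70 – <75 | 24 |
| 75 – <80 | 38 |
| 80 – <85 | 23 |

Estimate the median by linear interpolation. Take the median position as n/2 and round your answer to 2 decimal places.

73.75

Cumulative frequencies: 14, 28, 49, 73, 111, 134
n = 134; position = n/2 = 67.
This falls in the class 70 – <75: L = 70, F = 49, f = 24, h = 5.
Median ≈ 70 + ((67 − 49) / 24) × 5 = 73.7500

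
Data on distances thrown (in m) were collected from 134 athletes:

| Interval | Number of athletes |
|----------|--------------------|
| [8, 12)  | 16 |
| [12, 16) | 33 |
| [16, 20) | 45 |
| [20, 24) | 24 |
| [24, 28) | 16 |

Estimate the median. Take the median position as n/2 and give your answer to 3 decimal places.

17.600

Cumulative frequencies: 16, 49, 94, 118, 134
n = 134; position = n/2 = 67.
This falls in the class [16, 20): L = 16, F = 49, f = 45, h = 4.
Median ≈ 16 + ((67 − 49) / 45) × 4 = 17.6000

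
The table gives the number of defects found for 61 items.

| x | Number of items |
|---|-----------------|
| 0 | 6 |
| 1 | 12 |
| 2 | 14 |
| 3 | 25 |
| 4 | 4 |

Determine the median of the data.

Cumulative frequencies: 6, 18, 32, 57, 61
n = 61, so the median is the value in position (n+1)/2 = 31.
Position 31 falls at value 2.

2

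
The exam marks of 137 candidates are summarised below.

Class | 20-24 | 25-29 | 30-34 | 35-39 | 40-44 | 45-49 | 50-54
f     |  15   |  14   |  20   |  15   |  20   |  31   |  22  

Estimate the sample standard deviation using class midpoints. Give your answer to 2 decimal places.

Midpoints: 22, 27, 32, 37, 42, 47, 52
n = 137, Σfm = 5344, mean = 39.0073
Σfm² = 221728
Σf(m − x̄)² = Σfm² − (Σfm)²/n = 221728 − 5344²/137 = 13272.9927
Sample variance = 13272.9927 / 136 = 97.5955
Standard deviation = √97.5955 = 9.8790

9.88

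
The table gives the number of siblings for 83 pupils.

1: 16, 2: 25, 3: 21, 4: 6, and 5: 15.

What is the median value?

3

Cumulative frequencies: 16, 41, 62, 68, 83
n = 83, so the median is the value in position (n+1)/2 = 42.
Position 42 falls at value 3.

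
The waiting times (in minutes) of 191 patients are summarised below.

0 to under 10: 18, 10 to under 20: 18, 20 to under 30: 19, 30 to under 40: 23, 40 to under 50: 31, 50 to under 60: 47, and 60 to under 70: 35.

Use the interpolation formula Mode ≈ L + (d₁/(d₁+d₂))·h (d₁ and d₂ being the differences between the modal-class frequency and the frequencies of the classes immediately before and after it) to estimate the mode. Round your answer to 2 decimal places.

55.71

Modal class: 50 to under 60 (highest frequency 47).
d₁ = 47 − 31 = 16, d₂ = 47 − 35 = 12
Mode ≈ 50 + (16/(16+12)) × 10 = 50 + 5.7143 = 55.7143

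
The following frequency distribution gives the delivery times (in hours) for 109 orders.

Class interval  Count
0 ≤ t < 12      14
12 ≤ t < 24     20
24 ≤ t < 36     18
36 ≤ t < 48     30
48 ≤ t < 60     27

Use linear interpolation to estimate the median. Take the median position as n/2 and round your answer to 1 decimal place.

Cumulative frequencies: 14, 34, 52, 82, 109
n = 109; position = n/2 = 54.5.
This falls in the class 36 ≤ t < 48: L = 36, F = 52, f = 30, h = 12.
Median ≈ 36 + ((54.5 − 52) / 30) × 12 = 37.0000

37.0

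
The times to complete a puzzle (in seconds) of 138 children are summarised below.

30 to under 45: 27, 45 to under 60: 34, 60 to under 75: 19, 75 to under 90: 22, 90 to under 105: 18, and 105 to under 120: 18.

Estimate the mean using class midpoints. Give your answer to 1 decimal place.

70.1

Midpoints: 37.5, 52.5, 67.5, 82.5, 97.5, 112.5
Σfm = 27×37.5 + 34×52.5 + 19×67.5 + 22×82.5 + 18×97.5 + 18×112.5 = 9675
n = Σf = 138
Mean = 9675 / 138 = 70.1087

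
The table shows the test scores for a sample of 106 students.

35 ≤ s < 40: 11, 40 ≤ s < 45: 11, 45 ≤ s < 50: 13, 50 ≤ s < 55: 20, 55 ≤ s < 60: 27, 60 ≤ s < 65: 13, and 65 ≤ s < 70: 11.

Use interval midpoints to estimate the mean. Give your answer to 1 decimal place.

Midpoints: 37.5, 42.5, 47.5, 52.5, 57.5, 62.5, 67.5
Σfm = 11×37.5 + 11×42.5 + 13×47.5 + 20×52.5 + 27×57.5 + 13×62.5 + 11×67.5 = 5655
n = Σf = 106
Mean = 5655 / 106 = 53.3491

53.3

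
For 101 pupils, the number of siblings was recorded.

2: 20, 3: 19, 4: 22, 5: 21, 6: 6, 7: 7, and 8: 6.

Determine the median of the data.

Cumulative frequencies: 20, 39, 61, 82, 88, 95, 101
n = 101, so the median is the value in position (n+1)/2 = 51.
Position 51 falls at value 4.

4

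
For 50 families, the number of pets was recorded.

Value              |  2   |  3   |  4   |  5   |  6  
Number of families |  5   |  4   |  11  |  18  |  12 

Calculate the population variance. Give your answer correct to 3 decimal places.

Values: 2, 3, 4, 5, 6
n = 50, Σfx = 228, mean = 4.5600
Σfx² = 1114
Σf(x − x̄)² = Σfx² − (Σfx)²/n = 1114 − 228²/50 = 74.3200
Population variance = 74.3200 / 50 = 1.4864

1.486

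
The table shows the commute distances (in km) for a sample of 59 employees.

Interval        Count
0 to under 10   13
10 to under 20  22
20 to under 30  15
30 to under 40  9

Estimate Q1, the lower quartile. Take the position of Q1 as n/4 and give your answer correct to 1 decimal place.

Cumulative frequencies: 13, 35, 50, 59
n = 59; position = n/4 = 14.75.
This falls in the class 10 to under 20: L = 10, F = 13, f = 22, h = 10.
Lower quartile ≈ 10 + ((14.75 − 13) / 22) × 10 = 10.7955

10.8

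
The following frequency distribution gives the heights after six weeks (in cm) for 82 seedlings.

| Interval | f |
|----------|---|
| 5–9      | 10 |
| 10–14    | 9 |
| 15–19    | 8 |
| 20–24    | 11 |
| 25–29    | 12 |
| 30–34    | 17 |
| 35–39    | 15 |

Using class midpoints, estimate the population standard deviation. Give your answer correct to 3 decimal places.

10.092

Midpoints: 7, 12, 17, 22, 27, 32, 37
n = 82, Σfm = 1979, mean = 24.1341
Σfm² = 56113
Σf(m − x̄)² = Σfm² − (Σfm)²/n = 56113 − 1979²/82 = 8351.5244
Population variance = 8351.5244 / 82 = 101.8479
Standard deviation = √101.8479 = 10.0920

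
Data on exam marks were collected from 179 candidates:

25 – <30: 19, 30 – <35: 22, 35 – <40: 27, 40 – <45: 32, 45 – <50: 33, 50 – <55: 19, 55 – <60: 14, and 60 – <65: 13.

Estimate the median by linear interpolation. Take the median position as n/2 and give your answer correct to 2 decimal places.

Cumulative frequencies: 19, 41, 68, 100, 133, 152, 166, 179
n = 179; position = n/2 = 89.5.
This falls in the class 40 – <45: L = 40, F = 68, f = 32, h = 5.
Median ≈ 40 + ((89.5 − 68) / 32) × 5 = 43.3594

43.36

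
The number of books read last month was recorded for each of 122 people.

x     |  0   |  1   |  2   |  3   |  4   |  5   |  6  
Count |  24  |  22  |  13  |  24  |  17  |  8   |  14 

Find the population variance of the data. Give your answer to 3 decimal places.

Values: 0, 1, 2, 3, 4, 5, 6
n = 122, Σfx = 312, mean = 2.5574
Σfx² = 1266
Σf(x − x̄)² = Σfx² − (Σfx)²/n = 1266 − 312²/122 = 468.0984
Population variance = 468.0984 / 122 = 3.8369

3.837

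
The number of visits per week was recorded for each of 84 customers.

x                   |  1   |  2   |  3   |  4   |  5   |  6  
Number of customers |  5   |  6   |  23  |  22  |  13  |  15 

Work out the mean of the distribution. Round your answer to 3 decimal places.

3.917

Values: 1, 2, 3, 4, 5, 6
Σfx = 5×1 + 6×2 + 23×3 + 22×4 + 13×5 + 15×6 = 329
n = Σf = 84
Mean = 329 / 84 = 3.9167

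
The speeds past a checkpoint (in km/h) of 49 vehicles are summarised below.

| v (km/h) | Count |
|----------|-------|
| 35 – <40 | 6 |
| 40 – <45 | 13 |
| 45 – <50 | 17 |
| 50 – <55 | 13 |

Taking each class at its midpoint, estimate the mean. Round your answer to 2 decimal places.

Midpoints: 37.5, 42.5, 47.5, 52.5
Σfm = 6×37.5 + 13×42.5 + 17×47.5 + 13×52.5 = 2267.5
n = Σf = 49
Mean = 2267.5 / 49 = 46.2755

46.28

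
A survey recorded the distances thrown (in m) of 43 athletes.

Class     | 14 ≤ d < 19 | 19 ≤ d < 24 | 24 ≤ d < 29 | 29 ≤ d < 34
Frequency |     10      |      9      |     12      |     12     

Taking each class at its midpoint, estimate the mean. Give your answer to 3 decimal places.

24.523

Midpoints: 16.5, 21.5, 26.5, 31.5
Σfm = 10×16.5 + 9×21.5 + 12×26.5 + 12×31.5 = 1054.5
n = Σf = 43
Mean = 1054.5 / 43 = 24.5233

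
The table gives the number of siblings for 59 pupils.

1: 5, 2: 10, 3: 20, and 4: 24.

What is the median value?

Cumulative frequencies: 5, 15, 35, 59
n = 59, so the median is the value in position (n+1)/2 = 30.
Position 30 falls at value 3.

3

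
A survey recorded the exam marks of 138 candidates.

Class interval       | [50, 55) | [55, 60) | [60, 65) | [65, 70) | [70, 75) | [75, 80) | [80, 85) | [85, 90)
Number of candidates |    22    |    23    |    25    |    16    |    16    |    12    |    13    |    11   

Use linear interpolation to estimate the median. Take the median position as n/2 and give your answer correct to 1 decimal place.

64.8

Cumulative frequencies: 22, 45, 70, 86, 102, 114, 127, 138
n = 138; position = n/2 = 69.
This falls in the class [60, 65): L = 60, F = 45, f = 25, h = 5.
Median ≈ 60 + ((69 − 45) / 25) × 5 = 64.8000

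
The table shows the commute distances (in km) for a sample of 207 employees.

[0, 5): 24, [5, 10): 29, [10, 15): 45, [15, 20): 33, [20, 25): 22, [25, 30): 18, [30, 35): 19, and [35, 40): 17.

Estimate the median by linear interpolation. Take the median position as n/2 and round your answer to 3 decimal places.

Cumulative frequencies: 24, 53, 98, 131, 153, 171, 190, 207
n = 207; position = n/2 = 103.5.
This falls in the class [15, 20): L = 15, F = 98, f = 33, h = 5.
Median ≈ 15 + ((103.5 − 98) / 33) × 5 = 15.8333

15.833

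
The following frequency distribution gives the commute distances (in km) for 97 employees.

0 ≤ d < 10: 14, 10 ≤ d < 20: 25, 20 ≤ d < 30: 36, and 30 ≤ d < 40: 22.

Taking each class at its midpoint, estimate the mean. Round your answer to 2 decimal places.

Midpoints: 5, 15, 25, 35
Σfm = 14×5 + 25×15 + 36×25 + 22×35 = 2115
n = Σf = 97
Mean = 2115 / 97 = 21.8041

21.80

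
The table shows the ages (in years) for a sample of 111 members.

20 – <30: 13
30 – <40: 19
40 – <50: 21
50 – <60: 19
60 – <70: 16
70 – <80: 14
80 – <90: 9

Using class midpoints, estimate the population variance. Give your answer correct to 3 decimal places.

Midpoints: 25, 35, 45, 55, 65, 75, 85
n = 111, Σfm = 5835, mean = 52.5676
Σfm² = 342775
Σf(m − x̄)² = Σfm² − (Σfm)²/n = 342775 − 5835²/111 = 36043.2432
Population variance = 36043.2432 / 111 = 324.7139

324.714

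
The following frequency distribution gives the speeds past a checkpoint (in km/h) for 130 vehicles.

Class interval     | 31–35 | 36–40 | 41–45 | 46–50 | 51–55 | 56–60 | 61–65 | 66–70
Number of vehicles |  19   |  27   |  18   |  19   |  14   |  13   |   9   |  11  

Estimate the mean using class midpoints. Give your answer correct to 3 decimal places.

Midpoints: 33, 38, 43, 48, 53, 58, 63, 68
Σfm = 19×33 + 27×38 + 18×43 + 19×48 + 14×53 + 13×58 + 9×63 + 11×68 = 6150
n = Σf = 130
Mean = 6150 / 130 = 47.3077

47.308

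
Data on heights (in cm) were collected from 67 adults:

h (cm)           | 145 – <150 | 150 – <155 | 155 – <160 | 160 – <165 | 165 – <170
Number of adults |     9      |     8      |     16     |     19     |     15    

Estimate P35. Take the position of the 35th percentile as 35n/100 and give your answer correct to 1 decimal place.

Cumulative frequencies: 9, 17, 33, 52, 67
n = 67; position = 35n/100 = 23.45.
This falls in the class 155 – <160: L = 155, F = 17, f = 16, h = 5.
35th percentile ≈ 155 + ((23.45 − 17) / 16) × 5 = 157.0156

157.0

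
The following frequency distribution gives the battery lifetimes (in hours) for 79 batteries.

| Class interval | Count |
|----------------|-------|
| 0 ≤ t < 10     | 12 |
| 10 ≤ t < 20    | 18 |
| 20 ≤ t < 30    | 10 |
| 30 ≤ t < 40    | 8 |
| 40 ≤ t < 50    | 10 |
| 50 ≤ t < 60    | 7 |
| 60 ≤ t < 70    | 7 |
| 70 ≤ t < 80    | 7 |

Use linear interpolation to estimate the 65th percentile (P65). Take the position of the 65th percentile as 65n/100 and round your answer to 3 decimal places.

Cumulative frequencies: 12, 30, 40, 48, 58, 65, 72, 79
n = 79; position = 65n/100 = 51.35.
This falls in the class 40 ≤ t < 50: L = 40, F = 48, f = 10, h = 10.
65th percentile ≈ 40 + ((51.35 − 48) / 10) × 10 = 43.3500

43.350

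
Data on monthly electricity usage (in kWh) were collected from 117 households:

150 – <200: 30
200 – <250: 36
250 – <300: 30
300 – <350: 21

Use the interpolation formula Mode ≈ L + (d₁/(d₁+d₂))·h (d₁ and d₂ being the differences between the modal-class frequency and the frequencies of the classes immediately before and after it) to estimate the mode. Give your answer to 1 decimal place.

Modal class: 200 – <250 (highest frequency 36).
d₁ = 36 − 30 = 6, d₂ = 36 − 30 = 6
Mode ≈ 200 + (6/(6+6)) × 50 = 200 + 25.0000 = 225.0000

225.0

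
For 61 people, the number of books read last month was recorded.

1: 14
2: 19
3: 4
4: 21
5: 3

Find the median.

2

Cumulative frequencies: 14, 33, 37, 58, 61
n = 61, so the median is the value in position (n+1)/2 = 31.
Position 31 falls at value 2.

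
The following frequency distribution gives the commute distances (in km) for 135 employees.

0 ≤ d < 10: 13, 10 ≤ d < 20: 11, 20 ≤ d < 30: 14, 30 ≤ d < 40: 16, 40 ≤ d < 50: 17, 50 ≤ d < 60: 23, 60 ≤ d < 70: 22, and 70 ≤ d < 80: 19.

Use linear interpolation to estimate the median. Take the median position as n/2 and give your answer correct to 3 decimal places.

Cumulative frequencies: 13, 24, 38, 54, 71, 94, 116, 135
n = 135; position = n/2 = 67.5.
This falls in the class 40 ≤ d < 50: L = 40, F = 54, f = 17, h = 10.
Median ≈ 40 + ((67.5 − 54) / 17) × 10 = 47.9412

47.941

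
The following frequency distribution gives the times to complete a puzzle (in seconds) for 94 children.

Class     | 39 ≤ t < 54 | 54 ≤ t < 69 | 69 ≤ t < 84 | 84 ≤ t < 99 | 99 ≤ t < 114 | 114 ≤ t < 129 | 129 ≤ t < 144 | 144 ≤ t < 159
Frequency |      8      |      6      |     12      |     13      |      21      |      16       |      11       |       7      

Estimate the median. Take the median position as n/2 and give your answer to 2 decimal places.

104.71

Cumulative frequencies: 8, 14, 26, 39, 60, 76, 87, 94
n = 94; position = n/2 = 47.
This falls in the class 99 ≤ t < 114: L = 99, F = 39, f = 21, h = 15.
Median ≈ 99 + ((47 − 39) / 21) × 15 = 104.7143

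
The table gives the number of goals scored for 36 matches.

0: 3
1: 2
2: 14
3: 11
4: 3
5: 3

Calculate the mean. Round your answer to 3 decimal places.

2.500

Values: 0, 1, 2, 3, 4, 5
Σfx = 3×0 + 2×1 + 14×2 + 11×3 + 3×4 + 3×5 = 90
n = Σf = 36
Mean = 90 / 36 = 2.5000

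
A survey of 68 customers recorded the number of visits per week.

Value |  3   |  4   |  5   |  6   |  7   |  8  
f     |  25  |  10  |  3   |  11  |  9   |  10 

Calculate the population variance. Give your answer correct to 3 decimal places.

Values: 3, 4, 5, 6, 7, 8
n = 68, Σfx = 339, mean = 4.9853
Σfx² = 1937
Σf(x − x̄)² = Σfx² − (Σfx)²/n = 1937 − 339²/68 = 246.9853
Population variance = 246.9853 / 68 = 3.6321

3.632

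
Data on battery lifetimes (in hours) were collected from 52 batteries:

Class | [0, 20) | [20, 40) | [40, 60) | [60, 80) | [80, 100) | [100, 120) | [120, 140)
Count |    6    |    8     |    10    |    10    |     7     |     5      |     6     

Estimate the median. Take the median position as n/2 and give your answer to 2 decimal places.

64.00

Cumulative frequencies: 6, 14, 24, 34, 41, 46, 52
n = 52; position = n/2 = 26.
This falls in the class [60, 80): L = 60, F = 24, f = 10, h = 20.
Median ≈ 60 + ((26 − 24) / 10) × 20 = 64.0000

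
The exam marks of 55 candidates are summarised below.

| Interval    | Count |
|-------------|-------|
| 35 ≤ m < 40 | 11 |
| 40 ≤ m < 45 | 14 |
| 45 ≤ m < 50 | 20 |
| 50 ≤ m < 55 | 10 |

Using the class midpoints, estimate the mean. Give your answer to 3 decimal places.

Midpoints: 37.5, 42.5, 47.5, 52.5
Σfm = 11×37.5 + 14×42.5 + 20×47.5 + 10×52.5 = 2482.5
n = Σf = 55
Mean = 2482.5 / 55 = 45.1364

45.136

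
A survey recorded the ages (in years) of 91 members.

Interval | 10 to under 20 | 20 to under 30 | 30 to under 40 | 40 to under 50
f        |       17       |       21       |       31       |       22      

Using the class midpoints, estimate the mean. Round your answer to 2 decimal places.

31.37

Midpoints: 15, 25, 35, 45
Σfm = 17×15 + 21×25 + 31×35 + 22×45 = 2855
n = Σf = 91
Mean = 2855 / 91 = 31.3736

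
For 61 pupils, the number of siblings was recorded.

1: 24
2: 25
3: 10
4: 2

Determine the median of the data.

Cumulative frequencies: 24, 49, 59, 61
n = 61, so the median is the value in position (n+1)/2 = 31.
Position 31 falls at value 2.

2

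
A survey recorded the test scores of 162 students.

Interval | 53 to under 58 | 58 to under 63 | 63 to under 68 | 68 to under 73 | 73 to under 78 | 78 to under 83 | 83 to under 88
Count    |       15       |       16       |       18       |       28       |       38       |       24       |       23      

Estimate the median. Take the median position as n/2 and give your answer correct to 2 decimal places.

Cumulative frequencies: 15, 31, 49, 77, 115, 139, 162
n = 162; position = n/2 = 81.
This falls in the class 73 to under 78: L = 73, F = 77, f = 38, h = 5.
Median ≈ 73 + ((81 − 77) / 38) × 5 = 73.5263

73.53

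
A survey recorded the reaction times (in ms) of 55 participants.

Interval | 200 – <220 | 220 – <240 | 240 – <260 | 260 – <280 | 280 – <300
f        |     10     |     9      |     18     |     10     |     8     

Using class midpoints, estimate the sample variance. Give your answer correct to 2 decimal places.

Midpoints: 210, 230, 250, 270, 290
n = 55, Σfm = 13690, mean = 248.9091
Σfm² = 3443900
Σf(m − x̄)² = Σfm² − (Σfm)²/n = 3443900 − 13690²/55 = 36334.5455
Sample variance = 36334.5455 / 54 = 672.8620

672.86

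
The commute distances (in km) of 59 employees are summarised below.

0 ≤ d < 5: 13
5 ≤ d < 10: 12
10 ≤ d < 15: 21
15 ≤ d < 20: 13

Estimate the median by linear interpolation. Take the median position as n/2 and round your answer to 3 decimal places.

11.071

Cumulative frequencies: 13, 25, 46, 59
n = 59; position = n/2 = 29.5.
This falls in the class 10 ≤ d < 15: L = 10, F = 25, f = 21, h = 5.
Median ≈ 10 + ((29.5 − 25) / 21) × 5 = 11.0714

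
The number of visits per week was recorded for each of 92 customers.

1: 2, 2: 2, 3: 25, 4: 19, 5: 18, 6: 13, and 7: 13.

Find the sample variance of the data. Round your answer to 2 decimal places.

Values: 1, 2, 3, 4, 5, 6, 7
n = 92, Σfx = 416, mean = 4.5217
Σfx² = 2094
Σf(x − x̄)² = Σfx² − (Σfx)²/n = 2094 − 416²/92 = 212.9565
Sample variance = 212.9565 / 91 = 2.3402

2.34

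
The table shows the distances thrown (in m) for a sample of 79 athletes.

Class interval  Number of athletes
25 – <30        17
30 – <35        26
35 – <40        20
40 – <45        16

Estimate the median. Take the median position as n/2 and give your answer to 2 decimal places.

34.33

Cumulative frequencies: 17, 43, 63, 79
n = 79; position = n/2 = 39.5.
This falls in the class 30 – <35: L = 30, F = 17, f = 26, h = 5.
Median ≈ 30 + ((39.5 − 17) / 26) × 5 = 34.3269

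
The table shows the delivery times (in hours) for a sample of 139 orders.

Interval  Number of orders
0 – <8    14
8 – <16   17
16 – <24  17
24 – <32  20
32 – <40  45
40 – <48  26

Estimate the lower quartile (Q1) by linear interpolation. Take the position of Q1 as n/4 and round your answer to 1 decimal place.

Cumulative frequencies: 14, 31, 48, 68, 113, 139
n = 139; position = n/4 = 34.75.
This falls in the class 16 – <24: L = 16, F = 31, f = 17, h = 8.
Lower quartile ≈ 16 + ((34.75 − 31) / 17) × 8 = 17.7647

17.8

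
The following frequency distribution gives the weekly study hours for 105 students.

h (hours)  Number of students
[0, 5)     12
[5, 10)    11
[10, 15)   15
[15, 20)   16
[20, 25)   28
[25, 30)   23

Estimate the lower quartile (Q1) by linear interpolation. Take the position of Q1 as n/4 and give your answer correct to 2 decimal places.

Cumulative frequencies: 12, 23, 38, 54, 82, 105
n = 105; position = n/4 = 26.25.
This falls in the class [10, 15): L = 10, F = 23, f = 15, h = 5.
Lower quartile ≈ 10 + ((26.25 − 23) / 15) × 5 = 11.0833

11.08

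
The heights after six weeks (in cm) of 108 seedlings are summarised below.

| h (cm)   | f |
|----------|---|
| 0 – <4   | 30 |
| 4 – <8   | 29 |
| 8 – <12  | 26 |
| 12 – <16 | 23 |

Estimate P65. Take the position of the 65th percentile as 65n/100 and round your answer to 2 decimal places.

9.72

Cumulative frequencies: 30, 59, 85, 108
n = 108; position = 65n/100 = 70.2.
This falls in the class 8 – <12: L = 8, F = 59, f = 26, h = 4.
65th percentile ≈ 8 + ((70.2 − 59) / 26) × 4 = 9.7231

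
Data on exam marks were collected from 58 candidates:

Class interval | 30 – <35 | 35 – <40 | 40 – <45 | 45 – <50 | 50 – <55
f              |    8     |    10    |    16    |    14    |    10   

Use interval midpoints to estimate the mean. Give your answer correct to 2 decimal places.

43.19

Midpoints: 32.5, 37.5, 42.5, 47.5, 52.5
Σfm = 8×32.5 + 10×37.5 + 16×42.5 + 14×47.5 + 10×52.5 = 2505
n = Σf = 58
Mean = 2505 / 58 = 43.1897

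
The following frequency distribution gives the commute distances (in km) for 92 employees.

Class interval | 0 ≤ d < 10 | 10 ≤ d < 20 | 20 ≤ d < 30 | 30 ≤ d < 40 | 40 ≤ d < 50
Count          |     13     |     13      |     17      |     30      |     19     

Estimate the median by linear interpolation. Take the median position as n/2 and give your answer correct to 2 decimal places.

31.00

Cumulative frequencies: 13, 26, 43, 73, 92
n = 92; position = n/2 = 46.
This falls in the class 30 ≤ d < 40: L = 30, F = 43, f = 30, h = 10.
Median ≈ 30 + ((46 − 43) / 30) × 10 = 31.0000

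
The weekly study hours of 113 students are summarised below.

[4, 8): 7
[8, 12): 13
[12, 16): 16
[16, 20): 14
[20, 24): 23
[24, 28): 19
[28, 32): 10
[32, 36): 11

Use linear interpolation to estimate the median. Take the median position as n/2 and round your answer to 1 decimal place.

21.1

Cumulative frequencies: 7, 20, 36, 50, 73, 92, 102, 113
n = 113; position = n/2 = 56.5.
This falls in the class [20, 24): L = 20, F = 50, f = 23, h = 4.
Median ≈ 20 + ((56.5 − 50) / 23) × 4 = 21.1304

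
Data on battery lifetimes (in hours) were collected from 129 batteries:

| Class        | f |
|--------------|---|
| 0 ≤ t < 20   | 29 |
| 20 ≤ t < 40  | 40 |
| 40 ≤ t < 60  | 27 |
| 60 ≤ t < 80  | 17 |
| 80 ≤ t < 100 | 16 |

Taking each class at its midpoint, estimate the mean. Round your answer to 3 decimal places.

42.403

Midpoints: 10, 30, 50, 70, 90
Σfm = 29×10 + 40×30 + 27×50 + 17×70 + 16×90 = 5470
n = Σf = 129
Mean = 5470 / 129 = 42.4031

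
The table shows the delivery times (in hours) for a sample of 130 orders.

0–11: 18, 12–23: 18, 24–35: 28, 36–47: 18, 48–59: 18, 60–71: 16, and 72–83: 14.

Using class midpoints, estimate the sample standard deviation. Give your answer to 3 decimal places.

Midpoints: 5.5, 17.5, 29.5, 41.5, 53.5, 65.5, 77.5
n = 130, Σfm = 5083, mean = 39.1000
Σfm² = 265676.5
Σf(m − x̄)² = Σfm² − (Σfm)²/n = 265676.5 − 5083²/130 = 66931.2000
Sample variance = 66931.2000 / 129 = 518.8465
Standard deviation = √518.8465 = 22.7782

22.778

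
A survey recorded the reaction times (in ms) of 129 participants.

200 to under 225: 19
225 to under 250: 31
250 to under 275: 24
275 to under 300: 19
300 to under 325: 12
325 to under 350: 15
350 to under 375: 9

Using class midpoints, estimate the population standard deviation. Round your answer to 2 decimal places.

45.62

Midpoints: 212.5, 237.5, 262.5, 287.5, 312.5, 337.5, 362.5
n = 129, Σfm = 35237.5, mean = 273.1589
Σfm² = 9893906.25
Σf(m − x̄)² = Σfm² − (Σfm)²/n = 9893906.25 − 35237.5²/129 = 268468.9922
Population variance = 268468.9922 / 129 = 2081.1550
Standard deviation = √2081.1550 = 45.6197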